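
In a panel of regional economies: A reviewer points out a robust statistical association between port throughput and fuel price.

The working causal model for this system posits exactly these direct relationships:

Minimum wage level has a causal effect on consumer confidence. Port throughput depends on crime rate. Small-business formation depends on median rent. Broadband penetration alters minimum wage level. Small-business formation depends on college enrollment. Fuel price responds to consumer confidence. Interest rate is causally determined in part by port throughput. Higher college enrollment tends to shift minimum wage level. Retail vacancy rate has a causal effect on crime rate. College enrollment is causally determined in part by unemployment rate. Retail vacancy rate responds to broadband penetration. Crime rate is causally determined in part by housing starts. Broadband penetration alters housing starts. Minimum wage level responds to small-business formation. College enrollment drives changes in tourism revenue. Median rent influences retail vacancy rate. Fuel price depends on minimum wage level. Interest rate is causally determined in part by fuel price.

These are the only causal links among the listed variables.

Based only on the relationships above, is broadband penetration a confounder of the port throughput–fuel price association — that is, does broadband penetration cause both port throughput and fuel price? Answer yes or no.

yes

Broadband penetration has a causal path to port throughput (broadband penetration → housing starts → crime rate → port throughput) and to fuel price (broadband penetration → minimum wage level → fuel price), so it is a common cause of both — a confounder.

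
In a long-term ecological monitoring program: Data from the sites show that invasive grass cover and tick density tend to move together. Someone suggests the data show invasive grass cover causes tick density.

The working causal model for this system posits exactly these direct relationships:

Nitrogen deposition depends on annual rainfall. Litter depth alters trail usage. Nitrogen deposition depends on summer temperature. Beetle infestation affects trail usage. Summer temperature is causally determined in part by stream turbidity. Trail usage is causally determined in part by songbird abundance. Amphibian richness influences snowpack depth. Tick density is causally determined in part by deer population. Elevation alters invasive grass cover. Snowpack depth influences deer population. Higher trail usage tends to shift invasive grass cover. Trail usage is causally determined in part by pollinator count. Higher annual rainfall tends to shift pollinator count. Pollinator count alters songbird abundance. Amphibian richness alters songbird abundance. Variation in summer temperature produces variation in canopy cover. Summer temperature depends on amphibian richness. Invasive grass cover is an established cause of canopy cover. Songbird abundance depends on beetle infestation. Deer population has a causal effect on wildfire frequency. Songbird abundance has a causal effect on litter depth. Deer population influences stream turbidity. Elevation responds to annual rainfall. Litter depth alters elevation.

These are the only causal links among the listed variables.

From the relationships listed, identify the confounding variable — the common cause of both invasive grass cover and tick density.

Amphibian richness has a causal path to invasive grass cover (amphibian richness → songbird abundance → trail usage → invasive grass cover) and a separate causal path to tick density (amphibian richness → snowpack depth → deer population → tick density), so it is a common cause of both.
No stated relationship gives invasive grass cover a causal route to tick density, so the correlation is explained by the shared upstream cause rather than a direct effect.

amphibian richness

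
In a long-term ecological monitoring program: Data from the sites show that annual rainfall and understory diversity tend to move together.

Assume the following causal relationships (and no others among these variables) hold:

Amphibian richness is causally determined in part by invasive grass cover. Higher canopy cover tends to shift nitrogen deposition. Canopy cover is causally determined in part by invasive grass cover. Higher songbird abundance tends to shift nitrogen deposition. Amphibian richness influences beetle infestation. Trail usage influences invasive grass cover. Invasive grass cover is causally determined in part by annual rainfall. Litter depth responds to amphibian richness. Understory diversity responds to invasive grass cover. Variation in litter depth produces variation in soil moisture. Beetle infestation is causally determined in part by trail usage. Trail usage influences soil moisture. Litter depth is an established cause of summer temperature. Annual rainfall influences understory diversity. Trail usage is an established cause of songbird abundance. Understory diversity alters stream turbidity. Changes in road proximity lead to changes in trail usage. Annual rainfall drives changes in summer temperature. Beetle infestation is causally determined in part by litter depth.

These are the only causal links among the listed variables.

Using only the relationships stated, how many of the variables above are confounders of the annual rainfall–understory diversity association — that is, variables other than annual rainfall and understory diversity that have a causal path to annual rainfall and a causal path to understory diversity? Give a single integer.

No listed variable has a causal path to both annual rainfall and understory diversity, so there are no common causes.

0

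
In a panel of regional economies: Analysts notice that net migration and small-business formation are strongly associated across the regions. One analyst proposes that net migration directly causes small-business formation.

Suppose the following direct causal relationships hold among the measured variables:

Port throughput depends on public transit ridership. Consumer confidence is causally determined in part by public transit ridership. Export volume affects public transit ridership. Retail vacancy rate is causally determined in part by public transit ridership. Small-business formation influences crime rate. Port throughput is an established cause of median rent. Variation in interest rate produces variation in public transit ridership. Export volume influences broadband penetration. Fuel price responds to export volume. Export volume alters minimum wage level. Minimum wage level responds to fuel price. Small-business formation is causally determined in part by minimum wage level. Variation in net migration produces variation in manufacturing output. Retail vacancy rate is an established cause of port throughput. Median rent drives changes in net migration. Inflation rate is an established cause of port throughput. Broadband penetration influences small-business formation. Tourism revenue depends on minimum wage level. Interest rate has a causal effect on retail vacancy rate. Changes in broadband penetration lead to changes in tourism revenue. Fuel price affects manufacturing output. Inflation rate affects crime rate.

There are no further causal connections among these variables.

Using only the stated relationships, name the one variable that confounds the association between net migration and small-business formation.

export volume

Export volume has a causal path to net migration (export volume → public transit ridership → port throughput → median rent → net migration) and a separate causal path to small-business formation (export volume → broadband penetration → small-business formation), so it is a common cause of both.
No stated relationship gives net migration a causal route to small-business formation, so the correlation is explained by the shared upstream cause rather than a direct effect.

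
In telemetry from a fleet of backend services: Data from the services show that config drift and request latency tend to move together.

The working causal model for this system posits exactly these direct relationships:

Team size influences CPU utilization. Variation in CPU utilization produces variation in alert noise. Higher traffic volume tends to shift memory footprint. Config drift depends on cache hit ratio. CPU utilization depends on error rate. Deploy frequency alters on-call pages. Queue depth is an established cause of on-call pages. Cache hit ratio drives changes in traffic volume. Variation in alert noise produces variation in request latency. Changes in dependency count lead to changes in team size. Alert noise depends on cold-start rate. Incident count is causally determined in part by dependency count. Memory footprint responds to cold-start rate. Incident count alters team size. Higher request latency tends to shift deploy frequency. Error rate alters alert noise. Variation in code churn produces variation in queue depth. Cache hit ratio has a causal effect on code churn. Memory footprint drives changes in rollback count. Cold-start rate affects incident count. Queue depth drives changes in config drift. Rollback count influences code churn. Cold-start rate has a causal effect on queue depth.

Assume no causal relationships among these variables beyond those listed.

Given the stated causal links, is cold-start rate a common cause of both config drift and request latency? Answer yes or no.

Cold-start rate has a causal path to config drift (cold-start rate → queue depth → config drift) and to request latency (cold-start rate → alert noise → request latency), so it is a common cause of both — a confounder.

yes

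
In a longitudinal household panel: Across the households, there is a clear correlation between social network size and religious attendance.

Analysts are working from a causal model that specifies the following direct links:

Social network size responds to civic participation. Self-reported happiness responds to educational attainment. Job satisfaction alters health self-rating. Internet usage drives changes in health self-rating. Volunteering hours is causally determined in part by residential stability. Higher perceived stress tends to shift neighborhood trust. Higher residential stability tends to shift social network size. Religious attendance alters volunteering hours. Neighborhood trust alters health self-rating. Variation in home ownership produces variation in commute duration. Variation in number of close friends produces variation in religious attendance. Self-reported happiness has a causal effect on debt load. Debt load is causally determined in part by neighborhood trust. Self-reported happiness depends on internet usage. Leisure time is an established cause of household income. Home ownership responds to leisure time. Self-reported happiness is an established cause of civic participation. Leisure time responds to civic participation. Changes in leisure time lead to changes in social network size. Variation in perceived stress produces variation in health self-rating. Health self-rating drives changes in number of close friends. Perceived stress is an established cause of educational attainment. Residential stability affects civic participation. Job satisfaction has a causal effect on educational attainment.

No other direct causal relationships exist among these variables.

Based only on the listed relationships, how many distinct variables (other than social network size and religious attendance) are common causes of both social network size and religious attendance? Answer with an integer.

3

The common causes are: internet usage (to social network size via internet usage → self-reported happiness → civic participation → social network size; to religious attendance via internet usage → health self-rating → number of close friends → religious attendance); job satisfaction (to social network size via job satisfaction → educational attainment → self-reported happiness → civic participation → social network size; to religious attendance via job satisfaction → health self-rating → number of close friends → religious attendance); perceived stress (to social network size via perceived stress → educational attainment → self-reported happiness → civic participation → social network size; to religious attendance via perceived stress → health self-rating → number of close friends → religious attendance).
Every other variable lacks a causal path to at least one of social network size and religious attendance.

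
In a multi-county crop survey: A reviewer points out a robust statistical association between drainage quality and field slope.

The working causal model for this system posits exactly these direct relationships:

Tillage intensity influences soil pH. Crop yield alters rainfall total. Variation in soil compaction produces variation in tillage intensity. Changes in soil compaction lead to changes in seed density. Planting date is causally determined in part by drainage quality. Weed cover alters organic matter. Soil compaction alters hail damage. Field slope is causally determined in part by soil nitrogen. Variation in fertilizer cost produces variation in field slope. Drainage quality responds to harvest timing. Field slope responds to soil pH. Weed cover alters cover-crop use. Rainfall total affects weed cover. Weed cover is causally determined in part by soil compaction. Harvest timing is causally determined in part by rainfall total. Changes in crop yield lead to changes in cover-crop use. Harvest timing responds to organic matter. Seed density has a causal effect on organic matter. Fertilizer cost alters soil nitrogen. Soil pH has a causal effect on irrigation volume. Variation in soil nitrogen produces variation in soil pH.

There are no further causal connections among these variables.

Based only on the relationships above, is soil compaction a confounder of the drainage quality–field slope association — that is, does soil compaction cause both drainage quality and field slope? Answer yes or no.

Soil compaction has a causal path to drainage quality (soil compaction → weed cover → organic matter → harvest timing → drainage quality) and to field slope (soil compaction → tillage intensity → soil pH → field slope), so it is a common cause of both — a confounder.

yes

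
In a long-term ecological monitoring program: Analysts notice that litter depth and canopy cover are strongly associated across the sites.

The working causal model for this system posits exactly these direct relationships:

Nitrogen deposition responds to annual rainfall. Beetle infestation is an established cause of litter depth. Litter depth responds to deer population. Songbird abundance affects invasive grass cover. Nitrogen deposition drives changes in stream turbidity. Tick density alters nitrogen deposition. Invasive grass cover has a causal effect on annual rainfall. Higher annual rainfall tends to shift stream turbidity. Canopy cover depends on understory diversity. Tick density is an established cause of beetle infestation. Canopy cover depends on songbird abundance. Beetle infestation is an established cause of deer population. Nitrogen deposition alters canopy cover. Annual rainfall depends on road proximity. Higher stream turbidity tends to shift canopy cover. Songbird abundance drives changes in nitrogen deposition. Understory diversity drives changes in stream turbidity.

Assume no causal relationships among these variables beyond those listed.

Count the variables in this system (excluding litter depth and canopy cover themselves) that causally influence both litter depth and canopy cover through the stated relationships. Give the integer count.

The common causes are: tick density (to litter depth via tick density → beetle infestation → litter depth; to canopy cover via tick density → nitrogen deposition → canopy cover).
Every other variable lacks a causal path to at least one of litter depth and canopy cover.

1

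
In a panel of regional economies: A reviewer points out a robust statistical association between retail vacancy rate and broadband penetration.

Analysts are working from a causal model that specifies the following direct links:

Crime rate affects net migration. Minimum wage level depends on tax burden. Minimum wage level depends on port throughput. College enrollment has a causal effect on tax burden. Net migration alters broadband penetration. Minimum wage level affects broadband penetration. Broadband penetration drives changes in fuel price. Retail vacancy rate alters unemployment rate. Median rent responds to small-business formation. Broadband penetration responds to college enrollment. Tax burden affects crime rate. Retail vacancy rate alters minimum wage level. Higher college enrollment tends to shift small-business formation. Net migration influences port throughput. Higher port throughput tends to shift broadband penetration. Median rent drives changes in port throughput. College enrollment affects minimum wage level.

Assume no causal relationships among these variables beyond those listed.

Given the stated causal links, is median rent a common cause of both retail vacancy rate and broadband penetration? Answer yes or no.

no

Median rent has no stated causal path to retail vacancy rate. A confounder must cause both variables, so median rent does not qualify.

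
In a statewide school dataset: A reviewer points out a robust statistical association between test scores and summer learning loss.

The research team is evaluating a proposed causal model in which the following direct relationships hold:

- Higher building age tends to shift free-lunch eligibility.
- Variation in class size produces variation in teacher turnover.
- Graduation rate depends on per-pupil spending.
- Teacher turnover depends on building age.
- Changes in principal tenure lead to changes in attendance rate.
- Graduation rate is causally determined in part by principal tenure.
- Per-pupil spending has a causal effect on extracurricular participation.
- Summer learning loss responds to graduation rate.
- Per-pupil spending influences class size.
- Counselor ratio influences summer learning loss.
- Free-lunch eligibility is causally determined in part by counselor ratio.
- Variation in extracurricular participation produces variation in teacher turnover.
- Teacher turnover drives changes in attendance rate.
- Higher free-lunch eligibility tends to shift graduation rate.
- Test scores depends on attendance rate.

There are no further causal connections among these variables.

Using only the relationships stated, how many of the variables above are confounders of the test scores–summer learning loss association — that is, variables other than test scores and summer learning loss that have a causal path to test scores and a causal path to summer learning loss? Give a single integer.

3

The common causes are: building age (to test scores via building age → teacher turnover → attendance rate → test scores; to summer learning loss via building age → free-lunch eligibility → graduation rate → summer learning loss); per-pupil spending (to test scores via per-pupil spending → class size → teacher turnover → attendance rate → test scores; to summer learning loss via per-pupil spending → graduation rate → summer learning loss); principal tenure (to test scores via principal tenure → attendance rate → test scores; to summer learning loss via principal tenure → graduation rate → summer learning loss).
Every other variable lacks a causal path to at least one of test scores and summer learning loss.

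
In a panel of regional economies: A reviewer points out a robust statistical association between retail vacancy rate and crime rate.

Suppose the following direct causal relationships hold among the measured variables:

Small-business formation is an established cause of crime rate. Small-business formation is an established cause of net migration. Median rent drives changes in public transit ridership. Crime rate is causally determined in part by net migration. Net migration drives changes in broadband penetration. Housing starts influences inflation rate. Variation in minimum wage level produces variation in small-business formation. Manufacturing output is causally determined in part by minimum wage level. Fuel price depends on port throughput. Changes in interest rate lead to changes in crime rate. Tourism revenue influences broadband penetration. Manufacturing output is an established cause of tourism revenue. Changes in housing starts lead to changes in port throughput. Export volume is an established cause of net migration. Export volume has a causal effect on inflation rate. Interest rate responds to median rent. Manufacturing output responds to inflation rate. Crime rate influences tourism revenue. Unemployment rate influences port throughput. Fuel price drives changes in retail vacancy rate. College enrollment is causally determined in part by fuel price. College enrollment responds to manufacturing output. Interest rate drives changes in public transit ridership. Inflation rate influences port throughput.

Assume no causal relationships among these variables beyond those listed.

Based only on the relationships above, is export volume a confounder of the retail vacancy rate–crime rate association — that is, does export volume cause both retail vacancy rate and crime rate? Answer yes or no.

yes

Export volume has a causal path to retail vacancy rate (export volume → inflation rate → port throughput → fuel price → retail vacancy rate) and to crime rate (export volume → net migration → crime rate), so it is a common cause of both — a confounder.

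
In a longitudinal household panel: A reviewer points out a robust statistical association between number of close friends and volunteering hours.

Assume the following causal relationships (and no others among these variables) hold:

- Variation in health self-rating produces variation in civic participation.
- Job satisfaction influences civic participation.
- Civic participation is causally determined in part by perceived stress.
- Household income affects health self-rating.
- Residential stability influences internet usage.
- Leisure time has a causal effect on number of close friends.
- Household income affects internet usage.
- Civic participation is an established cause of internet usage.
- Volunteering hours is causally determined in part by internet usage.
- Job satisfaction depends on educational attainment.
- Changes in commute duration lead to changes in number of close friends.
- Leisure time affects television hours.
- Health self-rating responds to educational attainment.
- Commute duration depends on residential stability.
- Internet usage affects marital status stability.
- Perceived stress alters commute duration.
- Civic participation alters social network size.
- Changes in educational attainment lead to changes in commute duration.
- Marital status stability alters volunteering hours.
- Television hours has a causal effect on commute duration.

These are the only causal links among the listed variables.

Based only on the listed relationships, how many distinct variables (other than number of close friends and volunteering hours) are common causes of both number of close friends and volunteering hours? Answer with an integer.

3

The common causes are: educational attainment (to number of close friends via educational attainment → commute duration → number of close friends; to volunteering hours via educational attainment → health self-rating → civic participation → internet usage → volunteering hours); perceived stress (to number of close friends via perceived stress → commute duration → number of close friends; to volunteering hours via perceived stress → civic participation → internet usage → volunteering hours); residential stability (to number of close friends via residential stability → commute duration → number of close friends; to volunteering hours via residential stability → internet usage → volunteering hours).
Every other variable lacks a causal path to at least one of number of close friends and volunteering hours.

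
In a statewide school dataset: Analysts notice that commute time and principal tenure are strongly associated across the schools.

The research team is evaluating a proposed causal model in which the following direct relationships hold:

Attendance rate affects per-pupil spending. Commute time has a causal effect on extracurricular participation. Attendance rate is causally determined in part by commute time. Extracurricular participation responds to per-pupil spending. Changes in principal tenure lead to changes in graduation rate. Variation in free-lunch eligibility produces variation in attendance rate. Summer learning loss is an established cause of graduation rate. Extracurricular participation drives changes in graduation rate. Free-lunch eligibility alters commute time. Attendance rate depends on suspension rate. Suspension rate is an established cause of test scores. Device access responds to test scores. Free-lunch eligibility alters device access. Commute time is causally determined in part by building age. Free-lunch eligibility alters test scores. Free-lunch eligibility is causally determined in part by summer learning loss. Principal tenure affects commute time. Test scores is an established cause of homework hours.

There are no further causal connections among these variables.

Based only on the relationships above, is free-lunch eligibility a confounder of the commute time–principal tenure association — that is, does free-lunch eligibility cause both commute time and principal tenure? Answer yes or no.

no

Free-lunch eligibility has no stated causal path to principal tenure. A confounder must cause both variables, so free-lunch eligibility does not qualify.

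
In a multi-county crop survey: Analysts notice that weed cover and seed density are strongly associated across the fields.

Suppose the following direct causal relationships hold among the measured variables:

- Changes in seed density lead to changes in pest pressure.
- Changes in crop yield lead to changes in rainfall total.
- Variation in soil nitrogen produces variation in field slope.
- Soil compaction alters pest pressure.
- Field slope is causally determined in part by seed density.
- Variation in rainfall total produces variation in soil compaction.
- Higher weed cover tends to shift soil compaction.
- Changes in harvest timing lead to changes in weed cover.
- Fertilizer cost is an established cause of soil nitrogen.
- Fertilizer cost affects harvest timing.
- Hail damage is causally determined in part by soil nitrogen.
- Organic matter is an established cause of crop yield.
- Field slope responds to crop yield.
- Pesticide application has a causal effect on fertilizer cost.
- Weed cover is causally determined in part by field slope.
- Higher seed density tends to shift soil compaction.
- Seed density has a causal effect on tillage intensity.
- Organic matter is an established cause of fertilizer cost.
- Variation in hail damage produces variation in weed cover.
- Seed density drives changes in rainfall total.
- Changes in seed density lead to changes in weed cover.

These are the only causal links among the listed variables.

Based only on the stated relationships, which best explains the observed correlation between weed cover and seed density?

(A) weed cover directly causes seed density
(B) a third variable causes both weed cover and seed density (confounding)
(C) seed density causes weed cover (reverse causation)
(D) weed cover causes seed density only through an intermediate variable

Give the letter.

C

The stated link runs seed density → weed cover; weed cover has no causal path to seed density. No variable causes both, so confounding is ruled out. The correlation reflects reverse causation.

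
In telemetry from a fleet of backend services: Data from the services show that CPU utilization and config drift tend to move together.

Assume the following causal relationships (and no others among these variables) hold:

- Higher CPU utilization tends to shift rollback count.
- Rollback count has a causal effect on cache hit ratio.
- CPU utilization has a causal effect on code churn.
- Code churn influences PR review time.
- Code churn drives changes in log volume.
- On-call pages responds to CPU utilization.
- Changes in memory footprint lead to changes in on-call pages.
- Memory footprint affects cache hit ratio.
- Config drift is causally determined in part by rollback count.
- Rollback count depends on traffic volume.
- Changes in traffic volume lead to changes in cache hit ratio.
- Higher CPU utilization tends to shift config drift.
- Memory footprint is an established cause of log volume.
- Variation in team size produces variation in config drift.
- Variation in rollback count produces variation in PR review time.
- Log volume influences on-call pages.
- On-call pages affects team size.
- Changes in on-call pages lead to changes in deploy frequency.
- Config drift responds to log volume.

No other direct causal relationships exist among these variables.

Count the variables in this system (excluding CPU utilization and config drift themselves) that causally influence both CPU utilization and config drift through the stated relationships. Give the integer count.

0

No listed variable has a causal path to both CPU utilization and config drift, so there are no common causes.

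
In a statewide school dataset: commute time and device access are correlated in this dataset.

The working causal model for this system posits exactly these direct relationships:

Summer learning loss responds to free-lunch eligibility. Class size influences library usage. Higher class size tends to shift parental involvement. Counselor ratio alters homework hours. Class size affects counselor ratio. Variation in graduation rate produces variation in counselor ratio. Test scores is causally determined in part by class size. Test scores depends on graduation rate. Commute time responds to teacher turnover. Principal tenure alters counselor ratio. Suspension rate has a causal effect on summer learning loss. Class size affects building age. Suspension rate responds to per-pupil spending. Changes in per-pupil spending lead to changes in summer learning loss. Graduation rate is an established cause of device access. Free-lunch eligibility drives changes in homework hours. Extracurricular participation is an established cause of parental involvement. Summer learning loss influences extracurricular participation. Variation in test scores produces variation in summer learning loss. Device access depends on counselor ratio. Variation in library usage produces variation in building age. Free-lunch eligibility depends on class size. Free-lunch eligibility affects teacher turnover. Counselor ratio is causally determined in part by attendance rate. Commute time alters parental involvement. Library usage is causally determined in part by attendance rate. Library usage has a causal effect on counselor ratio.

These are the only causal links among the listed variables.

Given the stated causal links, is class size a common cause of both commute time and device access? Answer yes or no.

Class size has a causal path to commute time (class size → free-lunch eligibility → teacher turnover → commute time) and to device access (class size → counselor ratio → device access), so it is a common cause of both — a confounder.

yes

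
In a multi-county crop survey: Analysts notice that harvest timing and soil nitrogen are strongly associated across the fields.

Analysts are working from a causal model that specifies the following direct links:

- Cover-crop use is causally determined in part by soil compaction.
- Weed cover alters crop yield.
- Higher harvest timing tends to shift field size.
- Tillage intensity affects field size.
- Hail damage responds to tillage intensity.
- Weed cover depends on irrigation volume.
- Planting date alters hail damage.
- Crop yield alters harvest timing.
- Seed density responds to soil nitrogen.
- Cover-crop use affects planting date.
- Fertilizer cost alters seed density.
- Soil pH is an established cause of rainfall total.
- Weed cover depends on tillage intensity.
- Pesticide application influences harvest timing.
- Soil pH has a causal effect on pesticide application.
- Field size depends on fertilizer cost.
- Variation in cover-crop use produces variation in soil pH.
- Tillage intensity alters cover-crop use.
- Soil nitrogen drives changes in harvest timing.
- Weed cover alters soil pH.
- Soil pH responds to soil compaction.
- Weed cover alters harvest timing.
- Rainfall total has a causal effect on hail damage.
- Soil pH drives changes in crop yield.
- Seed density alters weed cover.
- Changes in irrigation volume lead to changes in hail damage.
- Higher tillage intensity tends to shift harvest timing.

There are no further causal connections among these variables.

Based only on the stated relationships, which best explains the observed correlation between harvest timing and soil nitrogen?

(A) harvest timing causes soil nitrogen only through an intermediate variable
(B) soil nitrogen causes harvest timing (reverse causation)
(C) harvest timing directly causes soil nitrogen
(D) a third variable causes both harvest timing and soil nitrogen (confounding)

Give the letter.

The stated link runs soil nitrogen → harvest timing; harvest timing has no causal path to soil nitrogen. No variable causes both, so confounding is ruled out. The correlation reflects reverse causation.

B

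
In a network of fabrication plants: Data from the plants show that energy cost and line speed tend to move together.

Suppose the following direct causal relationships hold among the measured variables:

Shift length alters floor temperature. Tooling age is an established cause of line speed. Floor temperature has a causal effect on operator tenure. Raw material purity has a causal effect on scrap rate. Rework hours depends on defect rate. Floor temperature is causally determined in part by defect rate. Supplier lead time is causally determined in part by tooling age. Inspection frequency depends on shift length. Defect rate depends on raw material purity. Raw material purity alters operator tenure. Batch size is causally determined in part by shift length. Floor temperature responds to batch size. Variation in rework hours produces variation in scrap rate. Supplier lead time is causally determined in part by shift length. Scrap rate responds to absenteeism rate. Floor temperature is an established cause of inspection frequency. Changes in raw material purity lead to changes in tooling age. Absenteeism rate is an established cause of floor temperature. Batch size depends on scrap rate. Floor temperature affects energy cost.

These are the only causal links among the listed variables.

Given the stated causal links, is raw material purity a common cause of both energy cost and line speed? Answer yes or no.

yes

Raw material purity has a causal path to energy cost (raw material purity → defect rate → floor temperature → energy cost) and to line speed (raw material purity → tooling age → line speed), so it is a common cause of both — a confounder.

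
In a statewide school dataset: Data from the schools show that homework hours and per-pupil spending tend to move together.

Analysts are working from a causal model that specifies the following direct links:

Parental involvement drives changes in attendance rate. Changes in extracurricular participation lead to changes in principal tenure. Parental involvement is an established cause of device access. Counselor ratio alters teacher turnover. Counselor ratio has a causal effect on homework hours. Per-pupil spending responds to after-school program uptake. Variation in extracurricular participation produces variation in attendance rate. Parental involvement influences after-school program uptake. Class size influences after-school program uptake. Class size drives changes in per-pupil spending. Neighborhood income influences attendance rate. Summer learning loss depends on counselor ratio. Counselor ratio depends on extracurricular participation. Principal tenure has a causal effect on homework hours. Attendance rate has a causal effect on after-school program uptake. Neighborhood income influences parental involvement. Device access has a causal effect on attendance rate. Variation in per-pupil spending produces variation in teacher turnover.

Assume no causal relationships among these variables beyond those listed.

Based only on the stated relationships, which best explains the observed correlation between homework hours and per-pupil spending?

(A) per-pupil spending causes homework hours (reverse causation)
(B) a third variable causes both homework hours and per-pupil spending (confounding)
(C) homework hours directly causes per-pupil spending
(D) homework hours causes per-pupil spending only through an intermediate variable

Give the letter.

Extracurricular participation causes homework hours (extracurricular participation → counselor ratio → homework hours) and per-pupil spending (extracurricular participation → attendance rate → after-school program uptake → per-pupil spending) — a common cause creating the correlation.
There is no stated path from homework hours to per-pupil spending or from per-pupil spending to homework hours, so neither direct nor reverse causation applies.

B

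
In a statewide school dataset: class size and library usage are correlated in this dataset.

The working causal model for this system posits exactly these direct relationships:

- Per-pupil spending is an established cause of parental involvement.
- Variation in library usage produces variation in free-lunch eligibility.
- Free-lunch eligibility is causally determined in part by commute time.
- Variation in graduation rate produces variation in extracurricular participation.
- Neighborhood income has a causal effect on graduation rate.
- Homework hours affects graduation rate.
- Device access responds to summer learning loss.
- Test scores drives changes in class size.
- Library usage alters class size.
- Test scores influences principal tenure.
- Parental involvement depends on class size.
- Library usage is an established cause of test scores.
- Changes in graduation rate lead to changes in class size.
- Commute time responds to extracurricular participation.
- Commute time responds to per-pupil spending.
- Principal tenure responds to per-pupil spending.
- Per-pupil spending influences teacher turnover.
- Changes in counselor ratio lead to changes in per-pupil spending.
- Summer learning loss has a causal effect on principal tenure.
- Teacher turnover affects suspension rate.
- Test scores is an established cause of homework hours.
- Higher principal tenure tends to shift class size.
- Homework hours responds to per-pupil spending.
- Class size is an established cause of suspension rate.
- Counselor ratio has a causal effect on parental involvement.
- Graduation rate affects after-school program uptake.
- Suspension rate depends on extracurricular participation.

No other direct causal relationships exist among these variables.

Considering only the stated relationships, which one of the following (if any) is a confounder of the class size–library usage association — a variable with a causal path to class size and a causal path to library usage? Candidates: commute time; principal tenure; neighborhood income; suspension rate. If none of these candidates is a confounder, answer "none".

None of the listed candidates has causal paths to both class size and library usage in the stated relationships, so none is a common cause.

none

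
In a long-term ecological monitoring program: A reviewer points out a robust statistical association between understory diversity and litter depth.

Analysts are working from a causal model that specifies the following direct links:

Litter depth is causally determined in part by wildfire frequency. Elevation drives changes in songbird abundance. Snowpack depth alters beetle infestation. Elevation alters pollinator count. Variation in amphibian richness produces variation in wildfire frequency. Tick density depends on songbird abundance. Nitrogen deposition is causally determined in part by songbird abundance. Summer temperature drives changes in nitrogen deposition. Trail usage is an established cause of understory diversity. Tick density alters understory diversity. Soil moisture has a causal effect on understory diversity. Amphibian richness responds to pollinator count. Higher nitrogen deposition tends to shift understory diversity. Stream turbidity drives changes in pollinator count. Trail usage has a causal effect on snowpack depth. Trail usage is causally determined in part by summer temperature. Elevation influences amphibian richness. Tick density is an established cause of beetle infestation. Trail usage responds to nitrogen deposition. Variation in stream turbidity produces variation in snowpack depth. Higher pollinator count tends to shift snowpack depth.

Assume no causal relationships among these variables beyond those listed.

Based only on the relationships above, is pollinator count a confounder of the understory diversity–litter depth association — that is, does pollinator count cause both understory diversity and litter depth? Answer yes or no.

no

Pollinator count has no stated causal path to understory diversity. A confounder must cause both variables, so pollinator count does not qualify.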